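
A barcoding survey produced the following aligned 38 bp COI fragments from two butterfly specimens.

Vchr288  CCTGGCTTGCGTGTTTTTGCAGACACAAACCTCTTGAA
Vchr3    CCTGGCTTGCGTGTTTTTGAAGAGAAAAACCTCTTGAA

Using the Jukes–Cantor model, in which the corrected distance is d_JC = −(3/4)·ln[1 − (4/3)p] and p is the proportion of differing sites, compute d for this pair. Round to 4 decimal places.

0.0834

Differing sites — 20:C/A; 24:C/G; 26:C/A.
p = 3/38 = 0.078947.
d = −0.75 · ln(1 − (4/3)·0.078947) = −0.75 · ln(0.894737) = −0.75 · (-0.111225) = 0.0834.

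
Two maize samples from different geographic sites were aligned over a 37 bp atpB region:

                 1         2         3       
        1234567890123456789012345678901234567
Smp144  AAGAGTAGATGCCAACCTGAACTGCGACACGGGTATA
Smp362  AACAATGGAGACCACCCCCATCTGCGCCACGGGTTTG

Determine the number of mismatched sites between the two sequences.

12

Differing sites — 3:G/C; 5:G/A; 7:A/G; 10:T/G; 11:G/A; 15:A/C; 18:T/C; 19:G/C; 21:A/T; 27:A/C; 35:A/T; 37:A/G.
That gives 12 mismatches out of 37 aligned sites, so the Hamming distance is 12.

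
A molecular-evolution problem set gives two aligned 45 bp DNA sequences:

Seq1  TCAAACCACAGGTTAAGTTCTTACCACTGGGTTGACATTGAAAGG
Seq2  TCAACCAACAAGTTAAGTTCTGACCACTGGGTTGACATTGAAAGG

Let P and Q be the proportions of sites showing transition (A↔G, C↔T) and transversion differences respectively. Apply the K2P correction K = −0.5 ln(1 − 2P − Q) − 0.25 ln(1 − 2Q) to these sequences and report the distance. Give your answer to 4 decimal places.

0.0947

Mismatches occur at site 5 (A/C, transversion), site 7 (C/A, transversion), site 11 (G/A, transition), site 22 (T/G, transversion).
Of the 4 differences, 1 transition and 3 transversions over 45 sites: P = 1/45 = 0.022222, Q = 3/45 = 0.066667.
d = −0.5·ln(0.888889) − 0.25·ln(0.866666) = −0.5·(-0.117783) − 0.25·(-0.143102) = 0.0947.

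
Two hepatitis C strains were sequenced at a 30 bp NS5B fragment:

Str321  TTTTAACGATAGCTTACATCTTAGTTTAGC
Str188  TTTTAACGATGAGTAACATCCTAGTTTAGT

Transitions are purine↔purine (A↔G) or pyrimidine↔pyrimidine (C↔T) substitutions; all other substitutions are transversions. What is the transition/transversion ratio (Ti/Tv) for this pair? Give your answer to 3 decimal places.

Mismatches occur at site 11 (A↔G, transition), site 12 (G↔A, transition), site 13 (C↔G, transversion), site 15 (T↔A, transversion), site 21 (T↔C, transition), site 30 (C↔T, transition).
Of the 6 differences, 4 transitions and 2 transversions, so Ti/Tv = 4/2 = 2.000.

2.000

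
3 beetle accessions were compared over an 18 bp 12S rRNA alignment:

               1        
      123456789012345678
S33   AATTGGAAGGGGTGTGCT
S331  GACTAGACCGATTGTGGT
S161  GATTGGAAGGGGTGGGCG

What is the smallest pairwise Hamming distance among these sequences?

Pairwise Hamming distances:
  S33 vs S331: 8
  S33 vs S161: 3
  S331 vs S161: 9
The smallest is 3, between S33 and S161.

3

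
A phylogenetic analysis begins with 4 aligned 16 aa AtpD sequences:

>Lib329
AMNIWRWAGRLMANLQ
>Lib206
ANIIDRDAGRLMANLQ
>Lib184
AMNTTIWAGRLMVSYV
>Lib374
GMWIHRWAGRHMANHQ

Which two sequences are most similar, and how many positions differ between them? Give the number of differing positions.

4

Pairwise Hamming distances:
  Lib329 vs Lib206: 4
  Lib329 vs Lib184: 7
  Lib329 vs Lib374: 5
  Lib206 vs Lib184: 10
  Lib206 vs Lib374: 7
  Lib184 vs Lib374: 10
The smallest is 4, between Lib329 and Lib206.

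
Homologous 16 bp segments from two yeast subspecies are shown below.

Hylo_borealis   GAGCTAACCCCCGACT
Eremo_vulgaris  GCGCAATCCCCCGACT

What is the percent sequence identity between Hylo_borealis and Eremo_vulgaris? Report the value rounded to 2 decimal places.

Mismatches occur at site 2 (A/C), site 5 (T/A), site 7 (A/T).
13 of the 16 sites match, so the percent identity is 13/16 × 100 = 81.25%.

81.25%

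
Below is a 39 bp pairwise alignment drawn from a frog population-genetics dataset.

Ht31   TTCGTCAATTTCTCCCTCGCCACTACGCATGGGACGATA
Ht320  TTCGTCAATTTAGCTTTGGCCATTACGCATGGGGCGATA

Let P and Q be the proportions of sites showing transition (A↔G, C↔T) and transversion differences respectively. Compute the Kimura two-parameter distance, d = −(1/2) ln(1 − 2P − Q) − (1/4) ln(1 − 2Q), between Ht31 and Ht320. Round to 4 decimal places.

Differing sites — 12:C/A (Tv); 13:T/G (Tv); 15:C/T (Ti); 16:C/T (Ti); 18:C/G (Tv); 23:C/T (Ti); 34:A/G (Ti).
Of the 7 differences, 4 transitions and 3 transversions over 39 sites: P = 4/39 = 0.102564, Q = 3/39 = 0.076923.
d = −0.5·ln(0.717949) − 0.25·ln(0.846154) = −0.5·(-0.331357) − 0.25·(-0.167054) = 0.2074.

0.2074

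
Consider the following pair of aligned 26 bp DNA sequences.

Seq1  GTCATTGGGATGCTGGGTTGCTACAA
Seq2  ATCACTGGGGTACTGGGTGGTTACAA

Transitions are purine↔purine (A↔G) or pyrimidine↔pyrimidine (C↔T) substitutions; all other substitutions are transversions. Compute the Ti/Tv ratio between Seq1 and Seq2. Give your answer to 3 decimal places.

Mismatches occur at site 1 (G→A, transition), site 5 (T→C, transition), site 10 (A→G, transition), site 12 (G→A, transition), site 19 (T→G, transversion), site 21 (C→T, transition).
Of the 6 differences, 5 transitions and 1 transversion, so Ti/Tv = 5/1 = 5.000.

5.000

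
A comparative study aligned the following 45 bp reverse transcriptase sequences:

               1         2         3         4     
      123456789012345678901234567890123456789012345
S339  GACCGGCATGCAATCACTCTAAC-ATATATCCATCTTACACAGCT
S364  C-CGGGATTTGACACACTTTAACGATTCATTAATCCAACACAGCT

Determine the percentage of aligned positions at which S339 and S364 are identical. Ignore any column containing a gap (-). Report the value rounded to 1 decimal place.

Excluding the 2 gap columns leaves 43 comparable sites.
Differing sites — 1:G/C; 4:C/G; 7:C/A; 8:A/T; 10:G/T; 11:C/G; 13:A/C; 14:T/A; 19:C/T; 27:A/T; 28:T/C; 31:C/T; 32:C/A; 36:T/C; 37:T/A.
28 of the 43 comparable sites match, so the percent identity is 28/43 × 100 = 65.1%.

65.1%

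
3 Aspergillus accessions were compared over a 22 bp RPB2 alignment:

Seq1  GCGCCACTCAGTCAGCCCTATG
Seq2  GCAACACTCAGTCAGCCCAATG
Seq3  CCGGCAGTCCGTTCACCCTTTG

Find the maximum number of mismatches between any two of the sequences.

10

Pairwise Hamming distances:
  Seq1 vs Seq2: 3
  Seq1 vs Seq3: 8
  Seq2 vs Seq3: 10
The largest is 10, between Seq2 and Seq3.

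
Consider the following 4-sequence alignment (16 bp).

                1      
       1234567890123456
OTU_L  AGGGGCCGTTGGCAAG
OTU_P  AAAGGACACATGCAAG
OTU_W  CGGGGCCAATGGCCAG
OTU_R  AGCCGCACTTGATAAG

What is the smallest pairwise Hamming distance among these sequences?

4

Pairwise Hamming distances:
  OTU_L vs OTU_P: 7
  OTU_L vs OTU_W: 4
  OTU_L vs OTU_R: 6
  OTU_P vs OTU_W: 8
  OTU_P vs OTU_R: 11
  OTU_W vs OTU_R: 9
The smallest is 4, between OTU_L and OTU_W.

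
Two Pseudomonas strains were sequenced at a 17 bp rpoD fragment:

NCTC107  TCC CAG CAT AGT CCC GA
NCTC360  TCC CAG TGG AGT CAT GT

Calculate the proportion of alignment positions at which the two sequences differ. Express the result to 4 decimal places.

Mismatches occur at site 7 (C→T), site 8 (A→G), site 9 (T→G), site 14 (C→A), site 15 (C→T), site 17 (A→T).
There are 6 differences over 17 sites, so p = 6/17 = 0.3529.

0.3529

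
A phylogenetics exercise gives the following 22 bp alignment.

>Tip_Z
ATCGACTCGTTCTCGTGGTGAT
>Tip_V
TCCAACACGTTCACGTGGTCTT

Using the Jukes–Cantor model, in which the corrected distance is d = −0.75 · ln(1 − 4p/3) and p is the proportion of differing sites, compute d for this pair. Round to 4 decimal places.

0.4141

The sequences differ at positions 1 (A/T), 2 (T/C), 4 (G/A), 7 (T/A), 13 (T/A), 20 (G/C), 21 (A/T).
p = 7/22 = 0.318182.
d = −0.75 · ln(1 − (4/3)·0.318182) = −0.75 · ln(0.575757) = −0.75 · (-0.552070) = 0.4141.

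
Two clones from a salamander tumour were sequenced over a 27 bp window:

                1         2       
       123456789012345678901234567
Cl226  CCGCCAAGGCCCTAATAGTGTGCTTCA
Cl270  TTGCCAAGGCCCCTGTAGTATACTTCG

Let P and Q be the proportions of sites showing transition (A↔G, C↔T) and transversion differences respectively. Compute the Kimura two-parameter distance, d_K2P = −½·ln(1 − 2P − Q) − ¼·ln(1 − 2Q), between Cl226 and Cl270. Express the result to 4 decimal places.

Mismatches occur at site 1 (C↔T, transition), site 2 (C↔T, transition), site 13 (T↔C, transition), site 14 (A↔T, transversion), site 15 (A↔G, transition), site 20 (G↔A, transition), site 22 (G↔A, transition), site 27 (A↔G, transition).
Of the 8 differences, 7 transitions and 1 transversion over 27 sites: P = 7/27 = 0.259259, Q = 1/27 = 0.037037.
d = −0.5·ln(0.444445) − 0.25·ln(0.925926) = −0.5·(-0.810929) − 0.25·(-0.076961) = 0.4247.

0.4247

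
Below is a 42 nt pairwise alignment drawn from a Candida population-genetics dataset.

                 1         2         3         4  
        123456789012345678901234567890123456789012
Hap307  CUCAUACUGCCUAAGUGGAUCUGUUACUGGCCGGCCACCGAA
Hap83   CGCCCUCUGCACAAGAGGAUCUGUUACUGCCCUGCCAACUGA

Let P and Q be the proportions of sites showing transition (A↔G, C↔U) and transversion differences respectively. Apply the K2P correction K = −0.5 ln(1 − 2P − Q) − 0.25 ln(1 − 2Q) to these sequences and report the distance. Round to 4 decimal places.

The sequences differ at positions 2 (U/G, transversion), 4 (A/C, transversion), 5 (U/C, transition), 6 (A/U, transversion), 11 (C/A, transversion), 12 (U/C, transition), 16 (U/A, transversion), 30 (G/C, transversion), 33 (G/U, transversion), 38 (C/A, transversion), 40 (G/U, transversion), 41 (A/G, transition).
Of the 12 differences, 3 transitions and 9 transversions over 42 sites: P = 3/42 = 0.071429, Q = 9/42 = 0.214286.
d = −0.5·ln(0.642856) − 0.25·ln(0.571428) = −0.5·(-0.441835) − 0.25·(-0.559617) = 0.3608.

0.3608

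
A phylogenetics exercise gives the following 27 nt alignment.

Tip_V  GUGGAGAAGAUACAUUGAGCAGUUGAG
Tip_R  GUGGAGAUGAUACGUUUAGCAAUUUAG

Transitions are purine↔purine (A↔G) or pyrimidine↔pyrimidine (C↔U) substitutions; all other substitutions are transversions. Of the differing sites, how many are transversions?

The sequences differ at positions 8 (A/U, transversion), 14 (A/G, transition), 17 (G/U, transversion), 22 (G/A, transition), 25 (G/U, transversion).
Of the 5 differences, 2 transitions and 3 transversions, so the answer is 3.

3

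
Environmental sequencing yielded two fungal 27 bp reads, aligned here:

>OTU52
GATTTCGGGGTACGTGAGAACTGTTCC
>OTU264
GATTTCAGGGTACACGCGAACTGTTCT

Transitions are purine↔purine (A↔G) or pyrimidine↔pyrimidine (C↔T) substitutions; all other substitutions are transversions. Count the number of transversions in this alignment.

Mismatches occur at site 7 (G↔A, transition), site 14 (G↔A, transition), site 15 (T↔C, transition), site 17 (A↔C, transversion), site 27 (C↔T, transition).
Of the 5 differences, 4 transitions and 1 transversion, so the answer is 1.

1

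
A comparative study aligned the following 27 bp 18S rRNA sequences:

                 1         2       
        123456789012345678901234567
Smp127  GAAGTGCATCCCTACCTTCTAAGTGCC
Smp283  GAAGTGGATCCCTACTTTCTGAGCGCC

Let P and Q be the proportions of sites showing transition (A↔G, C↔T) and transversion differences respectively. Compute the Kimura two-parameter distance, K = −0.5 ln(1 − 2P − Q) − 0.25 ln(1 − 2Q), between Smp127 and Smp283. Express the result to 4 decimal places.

0.1693

Differing sites — 7:C/G (Tv); 16:C/T (Ti); 21:A/G (Ti); 24:T/C (Ti).
Of the 4 differences, 3 transitions and 1 transversion over 27 sites: P = 3/27 = 0.111111, Q = 1/27 = 0.037037.
d = −0.5·ln(0.740741) − 0.25·ln(0.925926) = −0.5·(-0.300104) − 0.25·(-0.076961) = 0.1693.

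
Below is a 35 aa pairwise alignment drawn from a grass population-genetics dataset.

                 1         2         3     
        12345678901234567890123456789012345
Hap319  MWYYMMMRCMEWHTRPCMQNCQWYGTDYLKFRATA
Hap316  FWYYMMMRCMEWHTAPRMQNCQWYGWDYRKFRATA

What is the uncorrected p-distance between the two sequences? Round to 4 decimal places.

The sequences differ at positions 1 (M/F), 15 (R/A), 17 (C/R), 26 (T/W), 29 (L/R).
There are 5 differences over 35 sites, so p = 5/35 = 0.1429.

0.1429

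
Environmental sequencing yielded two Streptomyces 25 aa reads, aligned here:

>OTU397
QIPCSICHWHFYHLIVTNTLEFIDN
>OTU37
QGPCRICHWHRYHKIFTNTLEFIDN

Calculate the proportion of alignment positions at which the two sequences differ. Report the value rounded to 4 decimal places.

The sequences differ at positions 2 (I/G), 5 (S/R), 11 (F/R), 14 (L/K), 16 (V/F).
There are 5 differences over 25 sites, so p = 5/25 = 0.2000.

0.2000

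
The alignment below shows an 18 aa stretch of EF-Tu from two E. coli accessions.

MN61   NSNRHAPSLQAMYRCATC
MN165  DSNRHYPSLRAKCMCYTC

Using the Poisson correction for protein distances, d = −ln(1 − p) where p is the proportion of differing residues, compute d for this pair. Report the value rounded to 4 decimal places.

Differing sites — 1:N/D; 6:A/Y; 10:Q/R; 12:M/K; 13:Y/C; 14:R/M; 16:A/Y.
p = 7/18 = 0.388889.
d = −ln(1 − 0.388889) = −ln(0.611111) = 0.4925.

0.4925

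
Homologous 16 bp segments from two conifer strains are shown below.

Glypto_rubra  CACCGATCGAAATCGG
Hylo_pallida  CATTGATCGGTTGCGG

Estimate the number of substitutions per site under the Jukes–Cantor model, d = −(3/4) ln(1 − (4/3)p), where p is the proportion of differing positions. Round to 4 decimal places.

Mismatches occur at site 3 (C→T), site 4 (C→T), site 10 (A→G), site 11 (A→T), site 12 (A→T), site 13 (T→G).
p = 6/16 = 0.375000.
d = −0.75 · ln(1 − (4/3)·0.375000) = −0.75 · ln(0.500000) = −0.75 · (-0.693147) = 0.5199.

0.5199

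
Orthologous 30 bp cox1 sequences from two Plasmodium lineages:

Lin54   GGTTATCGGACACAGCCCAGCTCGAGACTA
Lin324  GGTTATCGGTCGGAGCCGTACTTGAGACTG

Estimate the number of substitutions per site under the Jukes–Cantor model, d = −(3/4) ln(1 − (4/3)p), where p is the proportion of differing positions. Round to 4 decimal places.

0.3295

Mismatches occur at site 10 (A→T), site 12 (A→G), site 13 (C→G), site 18 (C→G), site 19 (A→T), site 20 (G→A), site 23 (C→T), site 30 (A→G).
p = 8/30 = 0.266667.
d = −0.75 · ln(1 − (4/3)·0.266667) = −0.75 · ln(0.644444) = −0.75 · (-0.439367) = 0.3295.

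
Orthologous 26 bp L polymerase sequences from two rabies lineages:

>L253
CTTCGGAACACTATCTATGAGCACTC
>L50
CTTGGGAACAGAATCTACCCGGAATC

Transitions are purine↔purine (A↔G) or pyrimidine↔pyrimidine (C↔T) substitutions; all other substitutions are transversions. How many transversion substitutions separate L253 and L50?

7

Differing sites — 4:C/G (Tv); 11:C/G (Tv); 12:T/A (Tv); 18:T/C (Ti); 19:G/C (Tv); 20:A/C (Tv); 22:C/G (Tv); 24:C/A (Tv).
Of the 8 differences, 1 transition and 7 transversions, so the answer is 7.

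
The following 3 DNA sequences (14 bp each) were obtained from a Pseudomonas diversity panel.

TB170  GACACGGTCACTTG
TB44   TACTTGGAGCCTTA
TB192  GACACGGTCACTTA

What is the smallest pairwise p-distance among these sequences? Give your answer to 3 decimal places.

0.071

Pairwise Hamming distances:
  TB170 vs TB44: 7
  TB170 vs TB192: 1
  TB44 vs TB192: 6
The smallest is 1 mismatch, between TB170 and TB192; p = 1/14 = 0.071.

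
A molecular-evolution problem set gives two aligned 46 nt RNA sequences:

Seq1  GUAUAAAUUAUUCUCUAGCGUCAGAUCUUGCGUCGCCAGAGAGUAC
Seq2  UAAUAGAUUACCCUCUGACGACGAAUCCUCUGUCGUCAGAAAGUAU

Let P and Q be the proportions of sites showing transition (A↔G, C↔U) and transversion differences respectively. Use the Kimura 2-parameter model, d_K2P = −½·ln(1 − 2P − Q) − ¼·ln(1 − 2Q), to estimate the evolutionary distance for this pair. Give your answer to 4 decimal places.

0.5169

The sequences differ at positions 1 (G/U, transversion), 2 (U/A, transversion), 6 (A/G, transition), 11 (U/C, transition), 12 (U/C, transition), 17 (A/G, transition), 18 (G/A, transition), 21 (U/A, transversion), 23 (A/G, transition), 24 (G/A, transition), 28 (U/C, transition), 30 (G/C, transversion), 31 (C/U, transition), 36 (C/U, transition), 41 (G/A, transition), 46 (C/U, transition).
Of the 16 differences, 12 transitions and 4 transversions over 46 sites: P = 12/46 = 0.260870, Q = 4/46 = 0.086957.
d = −0.5·ln(0.391303) − 0.25·ln(0.826086) = −0.5·(-0.938273) − 0.25·(-0.191056) = 0.5169.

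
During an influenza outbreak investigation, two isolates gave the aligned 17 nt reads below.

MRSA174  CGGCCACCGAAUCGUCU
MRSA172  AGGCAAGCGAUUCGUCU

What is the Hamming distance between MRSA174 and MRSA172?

4

The sequences differ at positions 1 (C/A), 5 (C/A), 7 (C/G), 11 (A/U).
That gives 4 mismatches out of 17 aligned sites, so the Hamming distance is 4.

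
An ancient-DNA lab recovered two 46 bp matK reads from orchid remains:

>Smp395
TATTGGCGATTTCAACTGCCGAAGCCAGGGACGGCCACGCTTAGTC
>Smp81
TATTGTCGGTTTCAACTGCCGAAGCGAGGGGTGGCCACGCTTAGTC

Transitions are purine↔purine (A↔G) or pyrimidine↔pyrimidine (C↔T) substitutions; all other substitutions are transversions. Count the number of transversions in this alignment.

Mismatches occur at site 6 (G↔T, transversion), site 9 (A↔G, transition), site 26 (C↔G, transversion), site 31 (A↔G, transition), site 32 (C↔T, transition).
Of the 5 differences, 3 transitions and 2 transversions, so the answer is 2.

2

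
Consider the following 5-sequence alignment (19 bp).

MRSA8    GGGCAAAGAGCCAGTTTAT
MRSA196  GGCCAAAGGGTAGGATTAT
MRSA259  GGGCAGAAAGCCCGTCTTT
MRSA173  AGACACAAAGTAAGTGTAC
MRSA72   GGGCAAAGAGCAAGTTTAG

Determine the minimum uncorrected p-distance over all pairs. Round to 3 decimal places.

0.105

Pairwise Hamming distances:
  MRSA8 vs MRSA196: 6
  MRSA8 vs MRSA259: 5
  MRSA8 vs MRSA173: 8
  MRSA8 vs MRSA72: 2
  MRSA196 vs MRSA259: 10
  MRSA196 vs MRSA173: 9
  MRSA196 vs MRSA72: 6
  MRSA259 vs MRSA173: 9
  MRSA259 vs MRSA72: 7
  MRSA173 vs MRSA72: 7
The smallest is 2 mismatches, between MRSA8 and MRSA72; p = 2/19 = 0.105.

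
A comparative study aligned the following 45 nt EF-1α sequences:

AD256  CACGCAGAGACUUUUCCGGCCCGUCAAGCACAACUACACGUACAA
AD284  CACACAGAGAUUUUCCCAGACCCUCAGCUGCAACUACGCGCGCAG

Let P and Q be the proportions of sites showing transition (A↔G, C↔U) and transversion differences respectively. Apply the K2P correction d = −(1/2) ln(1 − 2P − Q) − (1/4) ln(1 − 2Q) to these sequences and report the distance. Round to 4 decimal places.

0.4412

The sequences differ at positions 4 (G/A, transition), 11 (C/U, transition), 15 (U/C, transition), 18 (G/A, transition), 20 (C/A, transversion), 23 (G/C, transversion), 27 (A/G, transition), 28 (G/C, transversion), 29 (C/U, transition), 30 (A/G, transition), 38 (A/G, transition), 41 (U/C, transition), 42 (A/G, transition), 45 (A/G, transition).
Of the 14 differences, 11 transitions and 3 transversions over 45 sites: P = 11/45 = 0.244444, Q = 3/45 = 0.066667.
d = −0.5·ln(0.444445) − 0.25·ln(0.866666) = −0.5·(-0.810929) − 0.25·(-0.143102) = 0.4412.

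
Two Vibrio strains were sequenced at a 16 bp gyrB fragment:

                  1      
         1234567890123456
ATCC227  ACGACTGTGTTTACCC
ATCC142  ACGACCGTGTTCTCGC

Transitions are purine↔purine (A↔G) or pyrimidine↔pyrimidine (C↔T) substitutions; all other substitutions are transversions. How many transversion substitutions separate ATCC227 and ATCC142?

Differing sites — 6:T/C (Ti); 12:T/C (Ti); 13:A/T (Tv); 15:C/G (Tv).
Of the 4 differences, 2 transitions and 2 transversions, so the answer is 2.

2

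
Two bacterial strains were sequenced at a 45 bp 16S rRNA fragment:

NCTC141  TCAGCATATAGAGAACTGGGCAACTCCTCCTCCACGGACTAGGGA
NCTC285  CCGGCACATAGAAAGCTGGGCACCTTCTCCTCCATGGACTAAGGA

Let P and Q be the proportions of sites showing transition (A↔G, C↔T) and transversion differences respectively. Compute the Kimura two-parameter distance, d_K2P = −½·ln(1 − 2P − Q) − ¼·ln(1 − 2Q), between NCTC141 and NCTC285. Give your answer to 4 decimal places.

Mismatches occur at site 1 (T↔C, transition), site 3 (A↔G, transition), site 7 (T↔C, transition), site 13 (G↔A, transition), site 15 (A↔G, transition), site 23 (A↔C, transversion), site 26 (C↔T, transition), site 35 (C↔T, transition), site 42 (G↔A, transition).
Of the 9 differences, 8 transitions and 1 transversion over 45 sites: P = 8/45 = 0.177778, Q = 1/45 = 0.022222.
d = −0.5·ln(0.622222) − 0.25·ln(0.955556) = −0.5·(-0.474458) − 0.25·(-0.045462) = 0.2486.

0.2486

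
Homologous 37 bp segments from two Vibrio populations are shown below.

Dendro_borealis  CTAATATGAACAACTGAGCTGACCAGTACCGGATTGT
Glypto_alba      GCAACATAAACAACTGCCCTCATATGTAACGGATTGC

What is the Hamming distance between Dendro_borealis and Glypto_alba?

Differing sites — 1:C/G; 2:T/C; 5:T/C; 8:G/A; 17:A/C; 18:G/C; 21:G/C; 23:C/T; 24:C/A; 25:A/T; 29:C/A; 37:T/C.
That gives 12 mismatches out of 37 aligned sites, so the Hamming distance is 12.

12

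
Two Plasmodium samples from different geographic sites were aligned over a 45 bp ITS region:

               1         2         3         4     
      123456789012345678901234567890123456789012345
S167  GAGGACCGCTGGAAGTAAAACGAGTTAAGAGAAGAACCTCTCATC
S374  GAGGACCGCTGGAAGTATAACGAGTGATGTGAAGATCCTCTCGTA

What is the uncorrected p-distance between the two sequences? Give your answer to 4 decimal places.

0.1556

Mismatches occur at site 18 (A/T), site 26 (T/G), site 28 (A/T), site 30 (A/T), site 36 (A/T), site 43 (A/G), site 45 (C/A).
There are 7 differences over 45 sites, so p = 7/45 = 0.1556.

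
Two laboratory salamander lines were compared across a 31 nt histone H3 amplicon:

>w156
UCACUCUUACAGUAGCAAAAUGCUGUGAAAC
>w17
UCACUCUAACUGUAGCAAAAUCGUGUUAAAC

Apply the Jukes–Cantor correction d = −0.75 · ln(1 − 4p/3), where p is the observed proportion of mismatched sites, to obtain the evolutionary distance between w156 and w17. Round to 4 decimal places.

0.1816

Differing sites — 8:U/A; 11:A/U; 22:G/C; 23:C/G; 27:G/U.
p = 5/31 = 0.161290.
d = −0.75 · ln(1 − (4/3)·0.161290) = −0.75 · ln(0.784947) = −0.75 · (-0.242139) = 0.1816.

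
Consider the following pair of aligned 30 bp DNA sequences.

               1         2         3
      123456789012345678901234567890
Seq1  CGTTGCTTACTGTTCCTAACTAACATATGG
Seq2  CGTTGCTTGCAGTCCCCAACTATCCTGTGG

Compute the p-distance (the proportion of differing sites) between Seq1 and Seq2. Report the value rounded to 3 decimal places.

0.233

The sequences differ at positions 9 (A/G), 11 (T/A), 14 (T/C), 17 (T/C), 23 (A/T), 25 (A/C), 27 (A/G).
There are 7 differences over 30 sites, so p = 7/30 = 0.233.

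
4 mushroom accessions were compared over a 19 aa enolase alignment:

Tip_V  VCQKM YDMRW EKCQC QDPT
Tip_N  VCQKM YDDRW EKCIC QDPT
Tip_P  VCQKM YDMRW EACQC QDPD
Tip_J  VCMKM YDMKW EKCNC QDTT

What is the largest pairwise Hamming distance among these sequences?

6

Pairwise Hamming distances:
  Tip_V vs Tip_N: 2
  Tip_V vs Tip_P: 2
  Tip_V vs Tip_J: 4
  Tip_N vs Tip_P: 4
  Tip_N vs Tip_J: 5
  Tip_P vs Tip_J: 6
The largest is 6, between Tip_P and Tip_J.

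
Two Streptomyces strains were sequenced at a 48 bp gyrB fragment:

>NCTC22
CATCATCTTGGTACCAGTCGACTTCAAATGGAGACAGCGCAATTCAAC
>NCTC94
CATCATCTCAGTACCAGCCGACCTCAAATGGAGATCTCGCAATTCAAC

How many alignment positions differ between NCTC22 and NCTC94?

7

Differing sites — 9:T/C; 10:G/A; 18:T/C; 23:T/C; 35:C/T; 36:A/C; 37:G/T.
That gives 7 mismatches out of 48 aligned sites, so the Hamming distance is 7.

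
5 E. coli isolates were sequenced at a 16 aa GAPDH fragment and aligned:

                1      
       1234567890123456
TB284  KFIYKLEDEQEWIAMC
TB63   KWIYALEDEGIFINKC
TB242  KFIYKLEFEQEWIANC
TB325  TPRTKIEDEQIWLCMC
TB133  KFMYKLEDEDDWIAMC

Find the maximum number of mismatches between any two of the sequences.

Pairwise Hamming distances:
  TB284 vs TB63: 7
  TB284 vs TB242: 2
  TB284 vs TB325: 8
  TB284 vs TB133: 3
  TB63 vs TB242: 8
  TB63 vs TB325: 11
  TB63 vs TB133: 8
  TB242 vs TB325: 10
  TB242 vs TB133: 5
  TB325 vs TB133: 9
The largest is 11, between TB63 and TB325.

11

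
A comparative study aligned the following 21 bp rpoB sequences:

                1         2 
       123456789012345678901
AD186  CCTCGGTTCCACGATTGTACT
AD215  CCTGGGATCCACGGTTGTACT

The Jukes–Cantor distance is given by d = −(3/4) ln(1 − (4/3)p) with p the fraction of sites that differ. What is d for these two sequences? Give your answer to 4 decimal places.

0.1585

The sequences differ at positions 4 (C/G), 7 (T/A), 14 (A/G).
p = 3/21 = 0.142857.
d = −0.75 · ln(1 − (4/3)·0.142857) = −0.75 · ln(0.809524) = −0.75 · (-0.211309) = 0.1585.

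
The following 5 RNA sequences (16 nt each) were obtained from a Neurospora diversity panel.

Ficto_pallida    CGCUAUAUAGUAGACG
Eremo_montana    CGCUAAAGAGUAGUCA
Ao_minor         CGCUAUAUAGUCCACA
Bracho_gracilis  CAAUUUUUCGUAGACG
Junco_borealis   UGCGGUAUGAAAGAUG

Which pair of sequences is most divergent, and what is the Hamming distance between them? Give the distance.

11

Pairwise Hamming distances:
  Ficto_pallida vs Eremo_montana: 4
  Ficto_pallida vs Ao_minor: 3
  Ficto_pallida vs Bracho_gracilis: 5
  Ficto_pallida vs Junco_borealis: 7
  Eremo_montana vs Ao_minor: 5
  Eremo_montana vs Bracho_gracilis: 9
  Eremo_montana vs Junco_borealis: 11
  Ao_minor vs Bracho_gracilis: 8
  Ao_minor vs Junco_borealis: 10
  Bracho_gracilis vs Junco_borealis: 10
The largest is 11, between Eremo_montana and Junco_borealis.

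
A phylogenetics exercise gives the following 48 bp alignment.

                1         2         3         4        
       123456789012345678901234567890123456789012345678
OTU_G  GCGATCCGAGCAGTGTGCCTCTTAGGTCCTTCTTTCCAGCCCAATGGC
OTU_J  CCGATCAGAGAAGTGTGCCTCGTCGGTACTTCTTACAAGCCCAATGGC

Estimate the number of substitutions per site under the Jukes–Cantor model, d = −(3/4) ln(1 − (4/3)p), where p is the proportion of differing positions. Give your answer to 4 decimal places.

The sequences differ at positions 1 (G/C), 7 (C/A), 11 (C/A), 22 (T/G), 24 (A/C), 28 (C/A), 35 (T/A), 37 (C/A).
p = 8/48 = 0.166667.
d = −0.75 · ln(1 − (4/3)·0.166667) = −0.75 · ln(0.777777) = −0.75 · (-0.251315) = 0.1885.

0.1885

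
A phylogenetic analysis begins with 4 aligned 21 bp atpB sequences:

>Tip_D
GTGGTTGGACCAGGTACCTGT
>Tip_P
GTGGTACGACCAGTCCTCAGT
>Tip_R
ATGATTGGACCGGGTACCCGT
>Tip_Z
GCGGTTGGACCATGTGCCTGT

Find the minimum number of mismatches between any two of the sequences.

3

Pairwise Hamming distances:
  Tip_D vs Tip_P: 7
  Tip_D vs Tip_R: 4
  Tip_D vs Tip_Z: 3
  Tip_P vs Tip_R: 10
  Tip_P vs Tip_Z: 9
  Tip_R vs Tip_Z: 7
The smallest is 3, between Tip_D and Tip_Z.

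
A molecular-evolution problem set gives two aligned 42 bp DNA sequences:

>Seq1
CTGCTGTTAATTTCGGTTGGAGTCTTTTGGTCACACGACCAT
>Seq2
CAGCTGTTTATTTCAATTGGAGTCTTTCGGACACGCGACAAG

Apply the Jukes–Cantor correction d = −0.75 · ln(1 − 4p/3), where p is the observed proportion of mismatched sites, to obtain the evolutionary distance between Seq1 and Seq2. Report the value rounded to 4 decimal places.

0.2524

Mismatches occur at site 2 (T↔A), site 9 (A↔T), site 15 (G↔A), site 16 (G↔A), site 28 (T↔C), site 31 (T↔A), site 35 (A↔G), site 40 (C↔A), site 42 (T↔G).
p = 9/42 = 0.214286.
d = −0.75 · ln(1 − (4/3)·0.214286) = −0.75 · ln(0.714285) = −0.75 · (-0.336473) = 0.2524.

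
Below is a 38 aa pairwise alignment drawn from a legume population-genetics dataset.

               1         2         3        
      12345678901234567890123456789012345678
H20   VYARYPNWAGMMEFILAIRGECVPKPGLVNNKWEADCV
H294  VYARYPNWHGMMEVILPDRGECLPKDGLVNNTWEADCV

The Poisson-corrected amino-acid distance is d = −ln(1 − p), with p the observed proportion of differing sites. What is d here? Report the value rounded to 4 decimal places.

Mismatches occur at site 9 (A↔H), site 14 (F↔V), site 17 (A↔P), site 18 (I↔D), site 23 (V↔L), site 26 (P↔D), site 32 (K↔T).
p = 7/38 = 0.184211.
d = −ln(1 − 0.184211) = −ln(0.815789) = 0.2036.

0.2036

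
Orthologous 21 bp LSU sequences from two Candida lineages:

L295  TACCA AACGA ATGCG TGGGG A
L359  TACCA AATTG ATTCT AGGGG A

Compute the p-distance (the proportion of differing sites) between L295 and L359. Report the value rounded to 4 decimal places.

Mismatches occur at site 8 (C/T), site 9 (G/T), site 10 (A/G), site 13 (G/T), site 15 (G/T), site 16 (T/A).
There are 6 differences over 21 sites, so p = 6/21 = 0.2857.

0.2857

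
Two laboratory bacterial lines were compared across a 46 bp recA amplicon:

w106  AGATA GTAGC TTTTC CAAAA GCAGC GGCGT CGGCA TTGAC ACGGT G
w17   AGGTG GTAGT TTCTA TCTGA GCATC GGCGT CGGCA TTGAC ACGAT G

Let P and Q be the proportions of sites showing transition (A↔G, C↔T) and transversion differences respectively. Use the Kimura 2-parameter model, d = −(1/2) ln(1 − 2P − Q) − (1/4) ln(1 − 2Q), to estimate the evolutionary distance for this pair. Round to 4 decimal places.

0.2960

The sequences differ at positions 3 (A/G, transition), 5 (A/G, transition), 10 (C/T, transition), 13 (T/C, transition), 15 (C/A, transversion), 16 (C/T, transition), 17 (A/C, transversion), 18 (A/T, transversion), 19 (A/G, transition), 24 (G/T, transversion), 44 (G/A, transition).
Of the 11 differences, 7 transitions and 4 transversions over 46 sites: P = 7/46 = 0.152174, Q = 4/46 = 0.086957.
d = −0.5·ln(0.608695) − 0.25·ln(0.826086) = −0.5·(-0.496438) − 0.25·(-0.191056) = 0.2960.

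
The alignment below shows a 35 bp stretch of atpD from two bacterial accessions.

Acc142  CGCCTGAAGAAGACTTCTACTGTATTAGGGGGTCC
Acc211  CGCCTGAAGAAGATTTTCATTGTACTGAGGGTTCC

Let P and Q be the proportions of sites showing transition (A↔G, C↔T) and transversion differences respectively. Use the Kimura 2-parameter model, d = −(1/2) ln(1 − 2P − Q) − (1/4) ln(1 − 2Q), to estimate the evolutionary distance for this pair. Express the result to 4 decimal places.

0.2945

The sequences differ at positions 14 (C/T, transition), 17 (C/T, transition), 18 (T/C, transition), 20 (C/T, transition), 25 (T/C, transition), 27 (A/G, transition), 28 (G/A, transition), 32 (G/T, transversion).
Of the 8 differences, 7 transitions and 1 transversion over 35 sites: P = 7/35 = 0.200000, Q = 1/35 = 0.028571.
d = −0.5·ln(0.571429) − 0.25·ln(0.942858) = −0.5·(-0.559615) − 0.25·(-0.058840) = 0.2945.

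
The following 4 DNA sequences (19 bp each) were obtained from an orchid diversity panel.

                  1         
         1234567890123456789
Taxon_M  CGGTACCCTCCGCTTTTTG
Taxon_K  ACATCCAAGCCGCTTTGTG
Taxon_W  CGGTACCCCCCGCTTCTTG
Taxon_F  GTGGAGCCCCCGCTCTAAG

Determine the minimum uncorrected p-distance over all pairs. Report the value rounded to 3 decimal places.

0.105

Pairwise Hamming distances:
  Taxon_M vs Taxon_K: 8
  Taxon_M vs Taxon_W: 2
  Taxon_M vs Taxon_F: 8
  Taxon_K vs Taxon_W: 9
  Taxon_K vs Taxon_F: 12
  Taxon_W vs Taxon_F: 8
The smallest is 2 mismatches, between Taxon_M and Taxon_W; p = 2/19 = 0.105.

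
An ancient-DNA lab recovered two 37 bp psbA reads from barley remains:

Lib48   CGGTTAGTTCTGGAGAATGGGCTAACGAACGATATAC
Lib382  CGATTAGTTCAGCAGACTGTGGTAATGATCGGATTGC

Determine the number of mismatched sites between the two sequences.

Differing sites — 3:G/A; 11:T/A; 13:G/C; 17:A/C; 20:G/T; 22:C/G; 26:C/T; 29:A/T; 32:A/G; 33:T/A; 34:A/T; 36:A/G.
That gives 12 mismatches out of 37 aligned sites, so the Hamming distance is 12.

12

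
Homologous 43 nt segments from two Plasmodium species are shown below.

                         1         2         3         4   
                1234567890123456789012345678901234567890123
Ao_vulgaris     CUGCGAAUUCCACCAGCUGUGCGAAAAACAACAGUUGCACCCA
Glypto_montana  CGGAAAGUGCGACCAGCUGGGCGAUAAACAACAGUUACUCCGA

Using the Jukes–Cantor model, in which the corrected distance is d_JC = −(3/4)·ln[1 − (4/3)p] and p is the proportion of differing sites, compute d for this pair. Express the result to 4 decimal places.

0.3129

Differing sites — 2:U/G; 4:C/A; 5:G/A; 7:A/G; 9:U/G; 11:C/G; 20:U/G; 25:A/U; 37:G/A; 39:A/U; 42:C/G.
p = 11/43 = 0.255814.
d = −0.75 · ln(1 − (4/3)·0.255814) = −0.75 · ln(0.658915) = −0.75 · (-0.417161) = 0.3129.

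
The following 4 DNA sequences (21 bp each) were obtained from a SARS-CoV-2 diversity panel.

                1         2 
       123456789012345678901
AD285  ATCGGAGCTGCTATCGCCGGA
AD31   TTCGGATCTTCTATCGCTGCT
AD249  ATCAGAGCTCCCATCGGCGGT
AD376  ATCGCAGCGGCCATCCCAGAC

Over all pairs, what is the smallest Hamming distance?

5

Pairwise Hamming distances:
  AD285 vs AD31: 6
  AD285 vs AD249: 5
  AD285 vs AD376: 7
  AD31 vs AD249: 8
  AD31 vs AD376: 10
  AD249 vs AD376: 9
The smallest is 5, between AD285 and AD249.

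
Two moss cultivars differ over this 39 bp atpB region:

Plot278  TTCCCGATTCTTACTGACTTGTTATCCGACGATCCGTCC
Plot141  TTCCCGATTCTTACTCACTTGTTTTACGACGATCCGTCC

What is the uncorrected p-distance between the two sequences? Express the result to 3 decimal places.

The sequences differ at positions 16 (G/C), 24 (A/T), 26 (C/A).
There are 3 differences over 39 sites, so p = 3/39 = 0.077.

0.077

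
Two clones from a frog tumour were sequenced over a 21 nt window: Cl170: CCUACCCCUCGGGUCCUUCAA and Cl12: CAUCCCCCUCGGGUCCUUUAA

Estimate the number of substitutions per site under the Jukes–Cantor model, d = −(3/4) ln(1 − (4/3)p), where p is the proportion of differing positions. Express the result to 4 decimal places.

Mismatches occur at site 2 (C→A), site 4 (A→C), site 19 (C→U).
p = 3/21 = 0.142857.
d = −0.75 · ln(1 − (4/3)·0.142857) = −0.75 · ln(0.809524) = −0.75 · (-0.211309) = 0.1585.

0.1585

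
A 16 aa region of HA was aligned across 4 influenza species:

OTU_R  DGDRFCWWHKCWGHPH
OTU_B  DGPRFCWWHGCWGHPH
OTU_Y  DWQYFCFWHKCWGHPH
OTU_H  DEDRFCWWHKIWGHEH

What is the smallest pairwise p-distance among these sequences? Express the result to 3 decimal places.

0.125

Pairwise Hamming distances:
  OTU_R vs OTU_B: 2
  OTU_R vs OTU_Y: 4
  OTU_R vs OTU_H: 3
  OTU_B vs OTU_Y: 5
  OTU_B vs OTU_H: 5
  OTU_Y vs OTU_H: 6
The smallest is 2 mismatches, between OTU_R and OTU_B; p = 2/16 = 0.125.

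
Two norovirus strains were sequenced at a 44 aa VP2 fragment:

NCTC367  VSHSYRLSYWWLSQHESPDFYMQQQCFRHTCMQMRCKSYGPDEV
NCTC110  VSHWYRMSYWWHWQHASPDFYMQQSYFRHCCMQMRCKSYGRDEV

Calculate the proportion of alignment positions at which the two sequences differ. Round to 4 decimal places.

The sequences differ at positions 4 (S/W), 7 (L/M), 12 (L/H), 13 (S/W), 16 (E/A), 25 (Q/S), 26 (C/Y), 30 (T/C), 41 (P/R).
There are 9 differences over 44 sites, so p = 9/44 = 0.2045.

0.2045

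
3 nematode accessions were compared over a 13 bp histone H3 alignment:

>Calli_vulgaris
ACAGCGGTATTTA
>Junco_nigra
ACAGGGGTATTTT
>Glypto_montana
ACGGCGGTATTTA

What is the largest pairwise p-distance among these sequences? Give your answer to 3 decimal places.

0.231

Pairwise Hamming distances:
  Calli_vulgaris vs Junco_nigra: 2
  Calli_vulgaris vs Glypto_montana: 1
  Junco_nigra vs Glypto_montana: 3
The largest is 3 mismatches, between Junco_nigra and Glypto_montana; p = 3/13 = 0.231.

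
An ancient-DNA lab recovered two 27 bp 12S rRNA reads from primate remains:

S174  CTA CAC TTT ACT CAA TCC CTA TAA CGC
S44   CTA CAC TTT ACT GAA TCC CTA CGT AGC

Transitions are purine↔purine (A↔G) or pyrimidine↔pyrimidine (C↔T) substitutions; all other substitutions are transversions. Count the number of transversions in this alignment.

3

Mismatches occur at site 13 (C↔G, transversion), site 22 (T↔C, transition), site 23 (A↔G, transition), site 24 (A↔T, transversion), site 25 (C↔A, transversion).
Of the 5 differences, 2 transitions and 3 transversions, so the answer is 3.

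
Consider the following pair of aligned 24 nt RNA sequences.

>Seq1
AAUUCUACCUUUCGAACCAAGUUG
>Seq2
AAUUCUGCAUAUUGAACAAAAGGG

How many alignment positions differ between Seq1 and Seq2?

8

The sequences differ at positions 7 (A/G), 9 (C/A), 11 (U/A), 13 (C/U), 18 (C/A), 21 (G/A), 22 (U/G), 23 (U/G).
That gives 8 mismatches out of 24 aligned sites, so the Hamming distance is 8.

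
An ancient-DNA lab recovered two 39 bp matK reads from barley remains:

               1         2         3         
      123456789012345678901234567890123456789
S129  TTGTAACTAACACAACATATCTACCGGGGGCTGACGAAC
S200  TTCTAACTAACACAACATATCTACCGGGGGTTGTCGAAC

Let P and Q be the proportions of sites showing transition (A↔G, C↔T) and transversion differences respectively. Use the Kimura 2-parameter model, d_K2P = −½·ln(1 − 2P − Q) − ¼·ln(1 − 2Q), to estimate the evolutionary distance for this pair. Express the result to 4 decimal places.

0.0812

Differing sites — 3:G/C (Tv); 31:C/T (Ti); 34:A/T (Tv).
Of the 3 differences, 1 transition and 2 transversions over 39 sites: P = 1/39 = 0.025641, Q = 2/39 = 0.051282.
d = −0.5·ln(0.897436) − 0.25·ln(0.897436) = −0.5·(-0.108213) − 0.25·(-0.108213) = 0.0812.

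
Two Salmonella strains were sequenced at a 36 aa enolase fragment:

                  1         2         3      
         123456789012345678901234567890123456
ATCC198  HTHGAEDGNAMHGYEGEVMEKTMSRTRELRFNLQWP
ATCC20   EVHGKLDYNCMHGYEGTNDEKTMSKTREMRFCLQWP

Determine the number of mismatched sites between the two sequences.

12

The sequences differ at positions 1 (H/E), 2 (T/V), 5 (A/K), 6 (E/L), 8 (G/Y), 10 (A/C), 17 (E/T), 18 (V/N), 19 (M/D), 25 (R/K), 29 (L/M), 32 (N/C).
That gives 12 mismatches out of 36 aligned sites, so the Hamming distance is 12.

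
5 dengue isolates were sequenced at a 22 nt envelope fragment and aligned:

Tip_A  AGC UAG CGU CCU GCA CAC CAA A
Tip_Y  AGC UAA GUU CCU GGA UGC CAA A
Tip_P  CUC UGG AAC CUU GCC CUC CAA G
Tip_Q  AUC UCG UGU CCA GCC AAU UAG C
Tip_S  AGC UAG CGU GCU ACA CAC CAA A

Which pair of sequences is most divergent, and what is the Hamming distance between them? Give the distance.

Pairwise Hamming distances:
  Tip_A vs Tip_Y: 6
  Tip_A vs Tip_P: 10
  Tip_A vs Tip_Q: 10
  Tip_A vs Tip_S: 2
  Tip_Y vs Tip_P: 13
  Tip_Y vs Tip_Q: 14
  Tip_Y vs Tip_S: 8
  Tip_P vs Tip_Q: 13
  Tip_P vs Tip_S: 12
  Tip_Q vs Tip_S: 12
The largest is 14, between Tip_Y and Tip_Q.

14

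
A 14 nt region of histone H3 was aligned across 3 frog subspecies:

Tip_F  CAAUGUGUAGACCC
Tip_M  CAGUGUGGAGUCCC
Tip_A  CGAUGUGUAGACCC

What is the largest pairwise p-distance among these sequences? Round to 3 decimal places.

Pairwise Hamming distances:
  Tip_F vs Tip_M: 3
  Tip_F vs Tip_A: 1
  Tip_M vs Tip_A: 4
The largest is 4 mismatches, between Tip_M and Tip_A; p = 4/14 = 0.286.

0.286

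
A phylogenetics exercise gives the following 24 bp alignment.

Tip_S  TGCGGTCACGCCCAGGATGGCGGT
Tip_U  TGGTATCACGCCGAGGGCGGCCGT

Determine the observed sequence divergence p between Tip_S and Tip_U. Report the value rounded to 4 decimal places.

0.2917

Mismatches occur at site 3 (C↔G), site 4 (G↔T), site 5 (G↔A), site 13 (C↔G), site 17 (A↔G), site 18 (T↔C), site 22 (G↔C).
There are 7 differences over 24 sites, so p = 7/24 = 0.2917.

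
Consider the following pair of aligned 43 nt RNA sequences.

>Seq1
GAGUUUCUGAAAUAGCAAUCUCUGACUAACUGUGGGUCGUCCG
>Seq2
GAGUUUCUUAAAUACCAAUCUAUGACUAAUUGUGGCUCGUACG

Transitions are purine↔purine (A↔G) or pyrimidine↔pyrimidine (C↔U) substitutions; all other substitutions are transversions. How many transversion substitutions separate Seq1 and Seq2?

5

The sequences differ at positions 9 (G/U, transversion), 15 (G/C, transversion), 22 (C/A, transversion), 30 (C/U, transition), 36 (G/C, transversion), 41 (C/A, transversion).
Of the 6 differences, 1 transition and 5 transversions, so the answer is 5.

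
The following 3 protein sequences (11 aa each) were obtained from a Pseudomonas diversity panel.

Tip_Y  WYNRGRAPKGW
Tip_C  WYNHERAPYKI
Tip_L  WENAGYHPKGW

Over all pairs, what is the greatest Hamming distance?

8

Pairwise Hamming distances:
  Tip_Y vs Tip_C: 5
  Tip_Y vs Tip_L: 4
  Tip_C vs Tip_L: 8
The largest is 8, between Tip_C and Tip_L.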